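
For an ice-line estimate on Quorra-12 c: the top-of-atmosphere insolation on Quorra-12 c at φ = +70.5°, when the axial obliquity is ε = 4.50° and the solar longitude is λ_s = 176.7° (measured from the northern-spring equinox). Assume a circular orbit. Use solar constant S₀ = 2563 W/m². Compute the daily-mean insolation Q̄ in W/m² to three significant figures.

Q̄ ≈ 278 W/m²

Solar declination: sin δ = sin ε · sin λ_s = sin 4.50° × sin 176.7° = 0.00452, so δ = +0.259°.
cos H₀ = −tan(+70.5°) tan(+0.259°) = -0.0128, H₀ = 1.5836 rad.
Bracket: H₀ sin φ sin δ + cos φ cos δ sin H₀ = 1.5836×0.94264×0.00452 + 0.33381×0.99999×0.99992 = 0.006747 + 0.333780 = 0.340527.
Q̄ = (S₀/π) × [bracket] = (2563/π) × 0.340527 = 277.8 W/m².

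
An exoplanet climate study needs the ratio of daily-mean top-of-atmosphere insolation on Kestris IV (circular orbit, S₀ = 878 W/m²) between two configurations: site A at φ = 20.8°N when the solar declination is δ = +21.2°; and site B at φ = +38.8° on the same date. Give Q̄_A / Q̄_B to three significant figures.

Q̄_A / Q̄_B ≈ 0.968

— Configuration A (φ=+20.8°):
cos H₀ = −tan(+20.8°) tan(+21.200°) = -0.1473, H₀ = 1.7187 rad.
Bracket: H₀ sin φ sin δ + cos φ cos δ sin H₀ = 1.7187×0.35511×0.36162 + 0.93483×0.93232×0.98909 = 0.220707 + 0.862052 = 1.082759.
Q̄ = (S₀/π) × [bracket] = (878/π) × 1.082759 = 302.61 W/m².
— Configuration B (φ=+38.8°):
cos H₀ = −tan(+38.8°) tan(+21.200°) = -0.3119, H₀ = 1.8879 rad.
Bracket: H₀ sin φ sin δ + cos φ cos δ sin H₀ = 1.8879×0.62660×0.36162 + 0.77934×0.93232×0.95013 = 0.427781 + 0.690359 = 1.118140.
Q̄ = (S₀/π) × [bracket] = (878/π) × 1.118140 = 312.49 W/m².
Ratio Q̄_A / Q̄_B = 302.61 / 312.49 = 0.9684.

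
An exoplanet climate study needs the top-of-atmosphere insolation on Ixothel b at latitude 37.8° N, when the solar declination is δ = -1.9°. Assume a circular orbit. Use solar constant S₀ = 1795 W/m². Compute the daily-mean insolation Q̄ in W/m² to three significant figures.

Q̄ ≈ 433 W/m²

cos H₀ = −tan(+37.8°) tan(-1.900°) = 0.0257, H₀ = 1.5451 rad.
Bracket: H₀ sin φ sin δ + cos φ cos δ sin H₀ = 1.5451×0.61291×-0.03316 + 0.79016×0.99945×0.99967 = -0.031403 + 0.789465 = 0.758062.
Q̄ = (S₀/π) × [bracket] = (1795/π) × 0.758062 = 433.1 W/m².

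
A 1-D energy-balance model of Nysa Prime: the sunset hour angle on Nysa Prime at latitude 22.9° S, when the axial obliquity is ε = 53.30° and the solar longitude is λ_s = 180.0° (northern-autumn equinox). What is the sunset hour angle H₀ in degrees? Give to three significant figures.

H₀ = 90.0°

Solar declination: sin δ = sin ε · sin λ_s = sin 53.30° × sin 180.0° = 0.00000, so δ = +0.000°.
cos H₀ = −tan φ · tan δ = −tan(-22.9°) × tan(+0.000°) = 0.0000, so H₀ = 1.5708 rad = 90.00°.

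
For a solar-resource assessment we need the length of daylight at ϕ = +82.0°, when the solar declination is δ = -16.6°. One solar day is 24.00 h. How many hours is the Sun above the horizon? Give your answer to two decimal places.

cos h₀ = −tan ϕ · tan δ = 2.1212 ≥ 1, so the Sun never rises (polar night) and h₀ = 0.
Daylight = 2h₀/(2π) × 24.00 h = (0.0000/π) × 24.00 = 0.00 h.

0.00 h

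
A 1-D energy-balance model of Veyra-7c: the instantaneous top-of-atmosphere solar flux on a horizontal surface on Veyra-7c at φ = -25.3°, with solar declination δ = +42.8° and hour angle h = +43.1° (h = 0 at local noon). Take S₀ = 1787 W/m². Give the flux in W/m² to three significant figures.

347 W/m²

cos θ_z = sin φ sin δ + cos φ cos δ cos h = -0.290365 + 0.484355 = 0.193990.
Flux = S₀ · cos θ_z = 1787 × 0.193990 = 346.7 W/m².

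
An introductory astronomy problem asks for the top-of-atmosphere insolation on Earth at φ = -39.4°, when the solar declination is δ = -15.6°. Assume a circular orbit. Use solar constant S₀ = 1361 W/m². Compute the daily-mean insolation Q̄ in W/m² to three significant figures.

Q̄ ≈ 447 W/m²

cos H₀ = −tan(-39.4°) tan(-15.600°) = -0.2293, H₀ = 1.8022 rad.
Bracket: H₀ sin φ sin δ + cos φ cos δ sin H₀ = 1.8022×-0.63473×-0.26892 + 0.77273×0.96316×0.97335 = 0.307620 + 0.724428 = 1.032048.
Q̄ = (S₀/π) × [bracket] = (1361/π) × 1.032048 = 447.1 W/m².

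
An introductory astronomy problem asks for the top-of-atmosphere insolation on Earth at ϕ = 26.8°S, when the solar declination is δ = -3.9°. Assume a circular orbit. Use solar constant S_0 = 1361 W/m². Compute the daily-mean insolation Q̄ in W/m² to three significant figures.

Q̄ ≈ 407 W/m²

cos h₀ = −tan(-26.8°) tan(-3.900°) = -0.0344, h₀ = 1.6052 rad.
Bracket: h₀ sin ϕ sin δ + cos ϕ cos δ sin h₀ = 1.6052×-0.45088×-0.06802 + 0.89259×0.99768×0.99941 = 0.049230 + 0.889994 = 0.939224.
Q̄ = (S_0/π) × [bracket] = (1361/π) × 0.939224 = 406.9 W/m².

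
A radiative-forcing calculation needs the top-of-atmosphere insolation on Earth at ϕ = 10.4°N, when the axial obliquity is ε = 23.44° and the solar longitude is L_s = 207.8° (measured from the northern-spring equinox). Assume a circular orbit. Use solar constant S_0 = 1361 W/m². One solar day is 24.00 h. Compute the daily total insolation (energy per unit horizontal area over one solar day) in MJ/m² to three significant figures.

Solar declination: sin δ = sin ε · sin L_s = sin 23.44° × sin 207.8° = -0.18552, so δ = -10.692°.
cos h₀ = −tan(+10.4°) tan(-10.692°) = 0.0347, h₀ = 1.5361 rad.
Bracket: h₀ sin ϕ sin δ + cos ϕ cos δ sin h₀ = 1.5361×0.18052×-0.18552 + 0.98357×0.98264×0.99940 = -0.051444 + 0.965915 = 0.914471.
Q̄ = (S_0/π) × [bracket] = (1361/π) × 0.914471 = 396.17 W/m².
Daily total = Q̄ × 24.00 h × 3600 s/h = 396.17 × 24.00 × 3600 / 10⁶ = 34.23 MJ/m².

34.2 MJ/m²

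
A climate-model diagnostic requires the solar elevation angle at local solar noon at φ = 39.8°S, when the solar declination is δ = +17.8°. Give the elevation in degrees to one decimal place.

32.4°

At local noon the hour angle is zero, so the zenith angle equals |φ − δ| = |-39.8° − (+17.800°)| = 57.600°.
Elevation = 90° − 57.600° = 32.4°.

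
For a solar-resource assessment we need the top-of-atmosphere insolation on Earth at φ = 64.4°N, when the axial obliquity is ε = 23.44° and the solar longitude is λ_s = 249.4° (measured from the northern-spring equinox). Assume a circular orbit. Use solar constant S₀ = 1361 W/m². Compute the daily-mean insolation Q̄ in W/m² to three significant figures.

Q̄ ≈ 10.8 W/m²

Solar declination: sin δ = sin ε · sin λ_s = sin 23.44° × sin 249.4° = -0.37235, so δ = -21.861°.
cos H₀ = −tan(+64.4°) tan(-21.861°) = 0.8374, H₀ = 0.5783 rad.
Bracket: H₀ sin φ sin δ + cos φ cos δ sin H₀ = 0.5783×0.90183×-0.37235 + 0.43209×0.92809×0.54663 = -0.194191 + 0.219209 = 0.025018.
Q̄ = (S₀/π) × [bracket] = (1361/π) × 0.025018 = 10.84 W/m².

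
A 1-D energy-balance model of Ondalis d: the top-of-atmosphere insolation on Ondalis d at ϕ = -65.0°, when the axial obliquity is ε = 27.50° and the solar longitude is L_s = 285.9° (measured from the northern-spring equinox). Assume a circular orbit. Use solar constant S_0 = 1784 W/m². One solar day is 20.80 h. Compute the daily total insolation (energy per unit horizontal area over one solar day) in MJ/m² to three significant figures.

Solar declination: sin δ = sin ε · sin L_s = sin 27.50° × sin 285.9° = -0.44408, so δ = -26.365°.
cos h₀ = −tan(-65.0°) tan(-26.365°) = -1.0629 ≤ −1 ⇒ polar day, h₀ = π.
Bracket: h₀ sin ϕ sin δ + cos ϕ cos δ sin h₀ = 3.1416×-0.90631×-0.44408 + 0.42262×0.89599×0.00000 = 1.264413 + 0.000000 = 1.264413.
Q̄ = (S_0/π) × [bracket] = (1784/π) × 1.264413 = 718.02 W/m².
Daily total = Q̄ × 20.80 h × 3600 s/h = 718.02 × 20.80 × 3600 / 10⁶ = 53.77 MJ/m².

53.8 MJ/m²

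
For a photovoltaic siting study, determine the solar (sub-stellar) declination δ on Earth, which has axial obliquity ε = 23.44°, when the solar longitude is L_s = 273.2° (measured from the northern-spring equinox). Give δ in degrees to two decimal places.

sin δ = sin ε · sin L_s = sin 23.44° × sin 273.2° = -0.397168.
δ = arcsin(-0.397168) = -23.40°.

δ = -23.40°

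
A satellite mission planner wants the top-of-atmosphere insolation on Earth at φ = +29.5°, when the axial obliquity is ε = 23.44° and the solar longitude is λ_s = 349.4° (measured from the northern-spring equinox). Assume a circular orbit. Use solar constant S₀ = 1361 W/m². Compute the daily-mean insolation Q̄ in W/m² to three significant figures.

Solar declination: sin δ = sin ε · sin λ_s = sin 23.44° × sin 349.4° = -0.07317, so δ = -4.196°.
cos H₀ = −tan(+29.5°) tan(-4.196°) = 0.0415, H₀ = 1.5293 rad.
Bracket: H₀ sin φ sin δ + cos φ cos δ sin H₀ = 1.5293×0.49242×-0.07317 + 0.87036×0.99732×0.99914 = -0.055101 + 0.867281 = 0.812180.
Q̄ = (S₀/π) × [bracket] = (1361/π) × 0.812180 = 351.9 W/m².

Q̄ ≈ 352 W/m²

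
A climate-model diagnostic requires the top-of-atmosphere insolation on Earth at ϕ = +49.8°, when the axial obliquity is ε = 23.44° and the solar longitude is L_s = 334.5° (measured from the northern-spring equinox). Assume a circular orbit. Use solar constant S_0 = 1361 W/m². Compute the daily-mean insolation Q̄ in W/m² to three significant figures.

Q̄ ≈ 192 W/m²

Solar declination: sin δ = sin ε · sin L_s = sin 23.44° × sin 334.5° = -0.17125, so δ = -9.861°.
cos h₀ = −tan(+49.8°) tan(-9.861°) = 0.2057, h₀ = 1.3636 rad.
Bracket: h₀ sin ϕ sin δ + cos ϕ cos δ sin h₀ = 1.3636×0.76380×-0.17125 + 0.64546×0.98523×0.97862 = -0.178360 + 0.622330 = 0.443970.
Q̄ = (S_0/π) × [bracket] = (1361/π) × 0.443970 = 192.3 W/m².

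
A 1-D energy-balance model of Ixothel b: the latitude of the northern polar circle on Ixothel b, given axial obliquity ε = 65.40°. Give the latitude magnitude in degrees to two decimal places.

The polar circle is the lowest latitude that experiences at least one full rotation of continuous daylight at the northern-summer solstice; it lies at |φ| = 90° − ε = 90° − 65.40° = 24.60°.

24.60°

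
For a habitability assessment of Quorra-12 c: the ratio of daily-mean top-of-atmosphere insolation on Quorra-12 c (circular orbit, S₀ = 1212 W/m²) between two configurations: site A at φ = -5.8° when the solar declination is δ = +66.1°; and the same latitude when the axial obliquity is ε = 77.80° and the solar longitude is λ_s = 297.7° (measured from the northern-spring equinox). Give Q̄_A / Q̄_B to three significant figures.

Q̄_A / Q̄_B ≈ 0.417

— Configuration A (φ=-5.8°):
cos H₀ = −tan(-5.8°) tan(+66.100°) = 0.2292, H₀ = 1.3395 rad.
Bracket: H₀ sin φ sin δ + cos φ cos δ sin H₀ = 1.3395×-0.10106×0.91425 + 0.99488×0.40514×0.97337 = -0.123762 + 0.392332 = 0.268570.
Q̄ = (S₀/π) × [bracket] = (1212/π) × 0.268570 = 103.61 W/m².
— Configuration B (φ=-5.8°):
Solar declination: sin δ = sin ε · sin λ_s = sin 77.80° × sin 297.7° = -0.86540, so δ = -59.928°.
cos H₀ = −tan(-5.8°) tan(-59.928°) = -0.1754, H₀ = 1.7471 rad.
Bracket: H₀ sin φ sin δ + cos φ cos δ sin H₀ = 1.7471×-0.10106×-0.86540 + 0.99488×0.50109×0.98449 = 0.152797 + 0.490792 = 0.643589.
Q̄ = (S₀/π) × [bracket] = (1212/π) × 0.643589 = 248.29 W/m².
Ratio Q̄_A / Q̄_B = 103.61 / 248.29 = 0.4173.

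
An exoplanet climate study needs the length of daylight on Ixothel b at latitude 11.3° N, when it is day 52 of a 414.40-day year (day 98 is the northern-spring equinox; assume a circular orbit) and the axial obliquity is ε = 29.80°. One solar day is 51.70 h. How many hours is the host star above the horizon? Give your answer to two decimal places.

Solar longitude: L_s = 360° × (52 − 98)/414.40 = -39.961°, i.e. -39.961° + 360° = 320.039°.
sin δ = sin 29.80° × sin 320.039° = -0.31919, so δ = -18.614°.
cos h₀ = −tan ϕ · tan δ = −tan(+11.3°) × tan(-18.614°) = 0.0673, so h₀ = 1.5034 rad = 86.14°.
Daylight = 2h₀/(2π) × 51.70 h = (1.5034/π) × 51.70 = 24.74 h.

24.74 h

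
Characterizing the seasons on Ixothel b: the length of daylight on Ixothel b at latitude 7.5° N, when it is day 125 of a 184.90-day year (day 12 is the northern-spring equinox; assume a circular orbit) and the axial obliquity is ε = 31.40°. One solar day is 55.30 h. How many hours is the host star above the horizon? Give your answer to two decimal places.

Solar longitude: L_s = 360° × (125 − 12)/184.90 = 220.011°.
sin δ = sin 31.40° × sin 220.011° = -0.33497, so δ = -19.571°.
cos h₀ = −tan ϕ · tan δ = −tan(+7.5°) × tan(-19.571°) = 0.0468, so h₀ = 1.5240 rad = 87.32°.
Daylight = 2h₀/(2π) × 55.30 h = (1.5240/π) × 55.30 = 26.83 h.

26.83 h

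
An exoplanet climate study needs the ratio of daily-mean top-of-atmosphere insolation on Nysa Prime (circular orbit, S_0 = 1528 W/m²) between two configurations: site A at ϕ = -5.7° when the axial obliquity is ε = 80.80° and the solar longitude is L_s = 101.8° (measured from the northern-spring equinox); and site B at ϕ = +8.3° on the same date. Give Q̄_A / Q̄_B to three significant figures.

— Configuration A (ϕ=-5.7°):
Solar declination: sin δ = sin ε · sin L_s = sin 80.80° × sin 101.8° = 0.96628, so δ = +75.078°.
cos h₀ = −tan(-5.7°) tan(+75.078°) = 0.3745, h₀ = 1.1869 rad.
Bracket: h₀ sin ϕ sin δ + cos ϕ cos δ sin h₀ = 1.1869×-0.09932×0.96628 + 0.99506×0.25751×0.92721 = -0.113908 + 0.237586 = 0.123678.
Q̄ = (S_0/π) × [bracket] = (1528/π) × 0.123678 = 60.154 W/m².
— Configuration B (ϕ=+8.3°):
cos h₀ = −tan(+8.3°) tan(+75.078°) = -0.5474, h₀ = 2.1501 rad.
Bracket: h₀ sin ϕ sin δ + cos ϕ cos δ sin h₀ = 2.1501×0.14436×0.96628 + 0.98953×0.25751×0.83686 = 0.299922 + 0.213244 = 0.513166.
Q̄ = (S_0/π) × [bracket] = (1528/π) × 0.513166 = 249.59 W/m².
Ratio Q̄_A / Q̄_B = 60.154 / 249.59 = 0.2410.

Q̄_A / Q̄_B ≈ 0.241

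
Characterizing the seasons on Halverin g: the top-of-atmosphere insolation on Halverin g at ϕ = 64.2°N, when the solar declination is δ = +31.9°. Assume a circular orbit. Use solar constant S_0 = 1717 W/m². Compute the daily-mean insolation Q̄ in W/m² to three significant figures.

cos h₀ = −tan(+64.2°) tan(+31.900°) = -1.2876 ≤ −1 ⇒ polar day, h₀ = π.
Bracket: h₀ sin ϕ sin δ + cos ϕ cos δ sin h₀ = 3.1416×0.90032×0.52844 + 0.43523×0.84897×0.00000 = 1.494664 + 0.000000 = 1.494664.
Q̄ = (S_0/π) × [bracket] = (1717/π) × 1.494664 = 816.9 W/m².

Q̄ ≈ 817 W/m²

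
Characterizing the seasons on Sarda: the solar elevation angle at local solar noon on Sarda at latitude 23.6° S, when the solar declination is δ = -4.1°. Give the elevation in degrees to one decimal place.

At local noon the hour angle is zero, so the zenith angle equals |ϕ − δ| = |-23.6° − (-4.100°)| = 19.500°.
Elevation = 90° − 19.500° = 70.5°.

70.5°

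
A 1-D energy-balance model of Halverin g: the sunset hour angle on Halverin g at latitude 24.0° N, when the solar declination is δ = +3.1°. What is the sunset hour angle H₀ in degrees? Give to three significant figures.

H₀ = 91.4°

cos H₀ = −tan φ · tan δ = −tan(+24.0°) × tan(+3.100°) = -0.0241, so H₀ = 1.5949 rad = 91.38°.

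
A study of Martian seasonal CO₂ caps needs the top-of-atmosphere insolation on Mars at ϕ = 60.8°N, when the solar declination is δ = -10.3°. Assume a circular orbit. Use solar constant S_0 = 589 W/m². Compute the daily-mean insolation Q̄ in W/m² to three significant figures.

Q̄ ≈ 48.8 W/m²

cos h₀ = −tan(+60.8°) tan(-10.300°) = 0.3252, h₀ = 1.2396 rad.
Bracket: h₀ sin ϕ sin δ + cos ϕ cos δ sin h₀ = 1.2396×0.87292×-0.17880 + 0.48786×0.98389×0.94566 = -0.193474 + 0.453917 = 0.260443.
Q̄ = (S_0/π) × [bracket] = (589/π) × 0.260443 = 48.83 W/m².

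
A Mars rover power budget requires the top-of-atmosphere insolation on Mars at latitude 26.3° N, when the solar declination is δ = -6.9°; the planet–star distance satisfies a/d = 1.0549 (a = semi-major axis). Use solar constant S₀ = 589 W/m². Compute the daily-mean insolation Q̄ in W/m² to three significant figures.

cos H₀ = −tan(+26.3°) tan(-6.900°) = 0.0598, H₀ = 1.5110 rad.
Bracket: H₀ sin φ sin δ + cos φ cos δ sin H₀ = 1.5110×0.44307×-0.12014 + 0.89649×0.99276×0.99821 = -0.080431 + 0.888406 = 0.807975.
Inverse-square distance factor (a/d)² = 1.0549² = 1.112814.
Q̄ = (S₀/π) × 1.112814 × [bracket] = (589/π) × 1.112814 × 0.807975 = 168.6 W/m².

Q̄ ≈ 169 W/m²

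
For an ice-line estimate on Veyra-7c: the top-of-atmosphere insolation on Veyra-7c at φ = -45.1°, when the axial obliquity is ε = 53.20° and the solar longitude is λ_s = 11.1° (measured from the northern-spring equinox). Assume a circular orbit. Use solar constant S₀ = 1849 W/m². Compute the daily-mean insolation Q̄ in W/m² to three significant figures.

Q̄ ≈ 315 W/m²

Solar declination: sin δ = sin ε · sin λ_s = sin 53.20° × sin 11.1° = 0.15416, so δ = +8.868°.
cos H₀ = −tan(-45.1°) tan(+8.868°) = 0.1566, H₀ = 1.4136 rad.
Bracket: H₀ sin φ sin δ + cos φ cos δ sin H₀ = 1.4136×-0.70834×0.15416 + 0.70587×0.98805×0.98767 = -0.154362 + 0.688835 = 0.534473.
Q̄ = (S₀/π) × [bracket] = (1849/π) × 0.534473 = 314.6 W/m².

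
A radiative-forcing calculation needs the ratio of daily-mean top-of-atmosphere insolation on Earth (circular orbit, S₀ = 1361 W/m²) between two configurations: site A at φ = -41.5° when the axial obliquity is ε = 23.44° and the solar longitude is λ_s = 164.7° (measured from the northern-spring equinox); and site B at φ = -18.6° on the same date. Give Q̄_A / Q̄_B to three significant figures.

— Configuration A (φ=-41.5°):
Solar declination: sin δ = sin ε · sin λ_s = sin 23.44° × sin 164.7° = 0.10497, so δ = +6.025°.
cos H₀ = −tan(-41.5°) tan(+6.025°) = 0.0934, H₀ = 1.4773 rad.
Bracket: H₀ sin φ sin δ + cos φ cos δ sin H₀ = 1.4773×-0.66262×0.10497 + 0.74896×0.99448×0.99563 = -0.102754 + 0.741571 = 0.638817.
Q̄ = (S₀/π) × [bracket] = (1361/π) × 0.638817 = 276.75 W/m².
— Configuration B (φ=-18.6°):
cos H₀ = −tan(-18.6°) tan(+6.025°) = 0.0355, H₀ = 1.5353 rad.
Bracket: H₀ sin φ sin δ + cos φ cos δ sin H₀ = 1.5353×-0.31896×0.10497 + 0.94777×0.99448×0.99937 = -0.051404 + 0.941945 = 0.890541.
Q̄ = (S₀/π) × [bracket] = (1361/π) × 0.890541 = 385.80 W/m².
Ratio Q̄_A / Q̄_B = 276.75 / 385.80 = 0.7173.

Q̄_A / Q̄_B ≈ 0.717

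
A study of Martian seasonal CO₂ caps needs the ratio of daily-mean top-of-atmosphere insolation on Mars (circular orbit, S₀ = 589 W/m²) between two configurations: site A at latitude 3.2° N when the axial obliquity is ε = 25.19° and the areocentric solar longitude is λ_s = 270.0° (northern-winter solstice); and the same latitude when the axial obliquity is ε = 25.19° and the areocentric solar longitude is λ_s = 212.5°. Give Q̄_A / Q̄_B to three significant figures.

Q̄_A / Q̄_B ≈ 0.910

— Configuration A (φ=+3.2°):
sin δ = sin 25.19° × sin 270.0° = -0.42562, so δ = -25.190°.
cos H₀ = −tan(+3.2°) tan(-25.190°) = 0.0263, H₀ = 1.5445 rad.
Bracket: H₀ sin φ sin δ + cos φ cos δ sin H₀ = 1.5445×0.05582×-0.42562 + 0.99844×0.90490×0.99965 = -0.036694 + 0.903172 = 0.866478.
Q̄ = (S₀/π) × [bracket] = (589/π) × 0.866478 = 162.45 W/m².
— Configuration B (φ=+3.2°):
sin δ = sin 25.19° × sin 212.5° = -0.22869, so δ = -13.220°.
cos H₀ = −tan(+3.2°) tan(-13.220°) = 0.0131, H₀ = 1.5577 rad.
Bracket: H₀ sin φ sin δ + cos φ cos δ sin H₀ = 1.5577×0.05582×-0.22869 + 0.99844×0.97350×0.99991 = -0.019885 + 0.971894 = 0.952009.
Q̄ = (S₀/π) × [bracket] = (589/π) × 0.952009 = 178.49 W/m².
Ratio Q̄_A / Q̄_B = 162.45 / 178.49 = 0.9101.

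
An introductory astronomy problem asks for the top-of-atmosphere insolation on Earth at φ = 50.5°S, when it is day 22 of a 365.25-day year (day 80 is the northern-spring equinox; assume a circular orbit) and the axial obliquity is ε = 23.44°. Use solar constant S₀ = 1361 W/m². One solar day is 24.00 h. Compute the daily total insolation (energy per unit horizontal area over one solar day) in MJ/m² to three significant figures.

39.7 MJ/m²

Solar longitude: λ_s = 360° × (22 − 80)/365.25 = -57.166°, i.e. -57.166° + 360° = 302.834°.
sin δ = sin 23.44° × sin 302.834° = -0.33424, so δ = -19.526°.
cos H₀ = −tan(-50.5°) tan(-19.526°) = -0.4302, H₀ = 2.0155 rad.
Bracket: H₀ sin φ sin δ + cos φ cos δ sin H₀ = 2.0155×-0.77162×-0.33424 + 0.63608×0.94249×0.90273 = 0.519810 + 0.541186 = 1.060996.
Q̄ = (S₀/π) × [bracket] = (1361/π) × 1.060996 = 459.64 W/m².
Daily total = Q̄ × 24.00 h × 3600 s/h = 459.64 × 24.00 × 3600 / 10⁶ = 39.71 MJ/m².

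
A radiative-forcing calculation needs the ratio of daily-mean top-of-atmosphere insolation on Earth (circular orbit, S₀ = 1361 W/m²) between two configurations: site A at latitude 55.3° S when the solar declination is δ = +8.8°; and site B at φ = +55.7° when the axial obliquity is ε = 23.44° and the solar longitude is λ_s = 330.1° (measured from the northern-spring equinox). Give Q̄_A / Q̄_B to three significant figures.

Q̄_A / Q̄_B ≈ 1.19

— Configuration A (φ=-55.3°):
cos H₀ = −tan(-55.3°) tan(+8.800°) = 0.2236, H₀ = 1.3453 rad.
Bracket: H₀ sin φ sin δ + cos φ cos δ sin H₀ = 1.3453×-0.82214×0.15299 + 0.56928×0.98823×0.97469 = -0.169211 + 0.548341 = 0.379130.
Q̄ = (S₀/π) × [bracket] = (1361/π) × 0.379130 = 164.25 W/m².
— Configuration B (φ=+55.7°):
Solar declination: sin δ = sin ε · sin λ_s = sin 23.44° × sin 330.1° = -0.19829, so δ = -11.437°.
cos H₀ = −tan(+55.7°) tan(-11.437°) = 0.2966, H₀ = 1.2697 rad.
Bracket: H₀ sin φ sin δ + cos φ cos δ sin H₀ = 1.2697×0.82610×-0.19829 + 0.56353×0.98014×0.95501 = -0.207986 + 0.527489 = 0.319503.
Q̄ = (S₀/π) × [bracket] = (1361/π) × 0.319503 = 138.42 W/m².
Ratio Q̄_A / Q̄_B = 164.25 / 138.42 = 1.187.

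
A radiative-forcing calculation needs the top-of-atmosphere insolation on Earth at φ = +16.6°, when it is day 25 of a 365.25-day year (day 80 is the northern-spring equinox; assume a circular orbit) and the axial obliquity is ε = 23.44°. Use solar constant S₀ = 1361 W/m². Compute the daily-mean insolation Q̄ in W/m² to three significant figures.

Solar longitude: λ_s = 360° × (25 − 80)/365.25 = -54.209°, i.e. -54.209° + 360° = 305.791°.
sin δ = sin 23.44° × sin 305.791° = -0.32267, so δ = -18.824°.
cos H₀ = −tan(+16.6°) tan(-18.824°) = 0.1016, H₀ = 1.4690 rad.
Bracket: H₀ sin φ sin δ + cos φ cos δ sin H₀ = 1.4690×0.28569×-0.32267 + 0.95832×0.94651×0.99482 = -0.135418 + 0.902361 = 0.766943.
Q̄ = (S₀/π) × [bracket] = (1361/π) × 0.766943 = 332.3 W/m².

Q̄ ≈ 332 W/m²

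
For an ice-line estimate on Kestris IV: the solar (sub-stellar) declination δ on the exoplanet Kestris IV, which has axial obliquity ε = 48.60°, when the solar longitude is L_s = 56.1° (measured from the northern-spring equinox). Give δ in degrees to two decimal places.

δ = +38.51°

sin δ = sin ε · sin L_s = sin 48.60° × sin 56.1° = 0.622601.
δ = arcsin(0.622601) = +38.51°.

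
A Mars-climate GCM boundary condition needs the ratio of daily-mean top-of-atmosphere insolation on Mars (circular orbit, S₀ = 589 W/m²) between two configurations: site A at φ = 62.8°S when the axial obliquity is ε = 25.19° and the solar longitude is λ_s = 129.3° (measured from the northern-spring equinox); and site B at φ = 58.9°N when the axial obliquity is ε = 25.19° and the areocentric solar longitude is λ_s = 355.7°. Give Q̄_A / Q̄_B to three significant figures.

— Configuration A (φ=-62.8°):
Solar declination: sin δ = sin ε · sin λ_s = sin 25.19° × sin 129.3° = 0.32936, so δ = +19.230°.
cos H₀ = −tan(-62.8°) tan(+19.230°) = 0.6787, H₀ = 0.8247 rad.
Bracket: H₀ sin φ sin δ + cos φ cos δ sin H₀ = 0.8247×-0.88942×0.32936 + 0.45710×0.94420×0.73438 = -0.241587 + 0.316954 = 0.075367.
Q̄ = (S₀/π) × [bracket] = (589/π) × 0.075367 = 14.130 W/m².
— Configuration B (φ=+58.9°):
sin δ = sin 25.19° × sin 355.7° = -0.03191, so δ = -1.829°.
cos H₀ = −tan(+58.9°) tan(-1.829°) = 0.0529, H₀ = 1.5178 rad.
Bracket: H₀ sin φ sin δ + cos φ cos δ sin H₀ = 1.5178×0.85627×-0.03191 + 0.51653×0.99949×0.99860 = -0.041472 + 0.515544 = 0.474072.
Q̄ = (S₀/π) × [bracket] = (589/π) × 0.474072 = 88.881 W/m².
Ratio Q̄_A / Q̄_B = 14.130 / 88.881 = 0.1590.

Q̄_A / Q̄_B ≈ 0.159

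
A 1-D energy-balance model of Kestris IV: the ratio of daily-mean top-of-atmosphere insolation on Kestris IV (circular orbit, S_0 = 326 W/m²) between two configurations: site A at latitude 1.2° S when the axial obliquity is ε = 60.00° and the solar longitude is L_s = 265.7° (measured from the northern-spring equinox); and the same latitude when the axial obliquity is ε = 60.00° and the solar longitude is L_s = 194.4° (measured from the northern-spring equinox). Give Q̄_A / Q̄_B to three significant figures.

— Configuration A (ϕ=-1.2°):
Solar declination: sin δ = sin ε · sin L_s = sin 60.00° × sin 265.7° = -0.86359, so δ = -59.722°.
cos h₀ = −tan(-1.2°) tan(-59.722°) = -0.0359, h₀ = 1.6067 rad.
Bracket: h₀ sin ϕ sin δ + cos ϕ cos δ sin h₀ = 1.6067×-0.02094×-0.86359 + 0.99978×0.50420×0.99936 = 0.029055 + 0.503766 = 0.532821.
Q̄ = (S_0/π) × [bracket] = (326/π) × 0.532821 = 55.290 W/m².
— Configuration B (ϕ=-1.2°):
Solar declination: sin δ = sin ε · sin L_s = sin 60.00° × sin 194.4° = -0.21537, so δ = -12.437°.
cos h₀ = −tan(-1.2°) tan(-12.437°) = -0.0046, h₀ = 1.5754 rad.
Bracket: h₀ sin ϕ sin δ + cos ϕ cos δ sin h₀ = 1.5754×-0.02094×-0.21537 + 0.99978×0.97653×0.99999 = 0.007105 + 0.976305 = 0.983410.
Q̄ = (S_0/π) × [bracket] = (326/π) × 0.983410 = 102.05 W/m².
Ratio Q̄_A / Q̄_B = 55.290 / 102.05 = 0.5418.

Q̄_A / Q̄_B ≈ 0.542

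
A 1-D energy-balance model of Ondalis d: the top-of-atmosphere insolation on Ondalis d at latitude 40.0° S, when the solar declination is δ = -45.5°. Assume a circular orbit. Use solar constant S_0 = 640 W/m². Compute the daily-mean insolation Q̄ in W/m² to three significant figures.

cos h₀ = −tan(-40.0°) tan(-45.500°) = -0.8539, h₀ = 2.5942 rad.
Bracket: h₀ sin ϕ sin δ + cos ϕ cos δ sin h₀ = 2.5942×-0.64279×-0.71325 + 0.76604×0.70091×0.52048 = 1.189363 + 0.279459 = 1.468822.
Q̄ = (S_0/π) × [bracket] = (640/π) × 1.468822 = 299.2 W/m².

Q̄ ≈ 299 W/m²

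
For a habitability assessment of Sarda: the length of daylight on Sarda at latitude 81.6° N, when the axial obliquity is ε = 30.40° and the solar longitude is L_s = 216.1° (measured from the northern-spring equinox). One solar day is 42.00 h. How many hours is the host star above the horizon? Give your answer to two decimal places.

Solar declination: sin δ = sin ε · sin L_s = sin 30.40° × sin 216.1° = -0.29815, so δ = -17.347°.
cos h₀ = −tan ϕ · tan δ = 2.1153 ≥ 1, so the host star never rises (polar night) and h₀ = 0.
Daylight = 2h₀/(2π) × 42.00 h = (0.0000/π) × 42.00 = 0.00 h.

0.00 h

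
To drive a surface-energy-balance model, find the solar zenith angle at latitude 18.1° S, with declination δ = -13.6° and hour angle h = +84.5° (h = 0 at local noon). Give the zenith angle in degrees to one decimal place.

cos θ_z = sin φ sin δ + cos φ cos δ cos h = 0.073053 + 0.088548 = 0.161601.
θ_z = arccos(0.161601) = 80.7°.

θ_z = 80.7°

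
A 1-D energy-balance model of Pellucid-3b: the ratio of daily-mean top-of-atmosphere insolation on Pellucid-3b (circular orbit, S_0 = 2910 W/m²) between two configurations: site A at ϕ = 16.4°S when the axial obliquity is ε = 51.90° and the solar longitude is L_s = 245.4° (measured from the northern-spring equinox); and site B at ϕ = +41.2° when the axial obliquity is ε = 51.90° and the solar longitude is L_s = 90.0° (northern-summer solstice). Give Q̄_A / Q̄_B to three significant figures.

— Configuration A (ϕ=-16.4°):
Solar declination: sin δ = sin ε · sin L_s = sin 51.90° × sin 245.4° = -0.71551, so δ = -45.685°.
cos h₀ = −tan(-16.4°) tan(-45.685°) = -0.3014, h₀ = 1.8770 rad.
Bracket: h₀ sin ϕ sin δ + cos ϕ cos δ sin h₀ = 1.8770×-0.28234×-0.71551 + 0.95931×0.69860×0.95349 = 0.379186 + 0.639004 = 1.018190.
Q̄ = (S_0/π) × [bracket] = (2910/π) × 1.018190 = 943.13 W/m².
— Configuration B (ϕ=+41.2°):
Solar declination: sin δ = sin ε · sin L_s = sin 51.90° × sin 90.0° = 0.78694, so δ = +51.900°.
cos h₀ = −tan(+41.2°) tan(+51.900°) = -1.1165 ≤ −1 ⇒ polar day, h₀ = π.
Bracket: h₀ sin ϕ sin δ + cos ϕ cos δ sin h₀ = 3.1416×0.65869×0.78694 + 0.75241×0.61704×0.00000 = 1.628447 + 0.000000 = 1.628447.
Q̄ = (S_0/π) × [bracket] = (2910/π) × 1.628447 = 1508.4 W/m².
Ratio Q̄_A / Q̄_B = 943.13 / 1508.4 = 0.6253.

Q̄_A / Q̄_B ≈ 0.625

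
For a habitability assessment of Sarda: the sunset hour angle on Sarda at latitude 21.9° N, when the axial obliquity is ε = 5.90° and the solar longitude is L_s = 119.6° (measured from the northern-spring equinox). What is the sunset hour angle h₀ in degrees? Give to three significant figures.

Solar declination: sin δ = sin ε · sin L_s = sin 5.90° × sin 119.6° = 0.08938, so δ = +5.128°.
cos h₀ = −tan ϕ · tan δ = −tan(+21.9°) × tan(+5.128°) = -0.0361, so h₀ = 1.6069 rad = 92.07°.

h₀ = 92.1°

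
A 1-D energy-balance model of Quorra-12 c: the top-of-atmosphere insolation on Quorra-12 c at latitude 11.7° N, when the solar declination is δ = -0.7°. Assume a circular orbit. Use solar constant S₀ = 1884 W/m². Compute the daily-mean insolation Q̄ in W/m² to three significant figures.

cos H₀ = −tan(+11.7°) tan(-0.700°) = 0.0025, H₀ = 1.5683 rad.
Bracket: H₀ sin φ sin δ + cos φ cos δ sin H₀ = 1.5683×0.20279×-0.01222 + 0.97922×0.99993×1.00000 = -0.003886 + 0.979151 = 0.975265.
Q̄ = (S₀/π) × [bracket] = (1884/π) × 0.975265 = 584.9 W/m².

Q̄ ≈ 585 W/m²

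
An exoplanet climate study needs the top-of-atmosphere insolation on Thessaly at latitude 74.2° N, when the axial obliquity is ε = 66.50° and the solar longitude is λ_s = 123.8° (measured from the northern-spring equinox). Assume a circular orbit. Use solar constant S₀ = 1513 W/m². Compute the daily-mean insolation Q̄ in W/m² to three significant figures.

Q̄ ≈ 1.11e+03 W/m²

Solar declination: sin δ = sin ε · sin λ_s = sin 66.50° × sin 123.8° = 0.76206, so δ = +49.646°.
cos H₀ = −tan(+74.2°) tan(+49.646°) = -4.1592 ≤ −1 ⇒ polar day, H₀ = π.
Bracket: H₀ sin φ sin δ + cos φ cos δ sin H₀ = 3.1416×0.96222×0.76206 + 0.27228×0.64750×0.00000 = 2.303639 + 0.000000 = 2.303639.
Q̄ = (S₀/π) × [bracket] = (1513/π) × 2.303639 = 1109 W/m².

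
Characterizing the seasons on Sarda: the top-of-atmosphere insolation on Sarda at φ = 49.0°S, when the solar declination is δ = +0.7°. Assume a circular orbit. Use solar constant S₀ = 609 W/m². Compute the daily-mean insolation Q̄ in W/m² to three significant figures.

cos H₀ = −tan(-49.0°) tan(+0.700°) = 0.0141, H₀ = 1.5567 rad.
Bracket: H₀ sin φ sin δ + cos φ cos δ sin H₀ = 1.5567×-0.75471×0.01222 + 0.65606×0.99993×0.99990 = -0.014357 + 0.655948 = 0.641591.
Q̄ = (S₀/π) × [bracket] = (609/π) × 0.641591 = 124.4 W/m².

Q̄ ≈ 124 W/m²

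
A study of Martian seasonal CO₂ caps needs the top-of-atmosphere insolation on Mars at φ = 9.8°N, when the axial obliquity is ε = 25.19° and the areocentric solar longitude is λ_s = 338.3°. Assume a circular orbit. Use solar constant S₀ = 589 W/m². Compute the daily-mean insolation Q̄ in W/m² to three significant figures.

sin δ = sin 25.19° × sin 338.3° = -0.15737, so δ = -9.054°.
cos H₀ = −tan(+9.8°) tan(-9.054°) = 0.0275, H₀ = 1.5433 rad.
Bracket: H₀ sin φ sin δ + cos φ cos δ sin H₀ = 1.5433×0.17021×-0.15737 + 0.98541×0.98754×0.99962 = -0.041339 + 0.972762 = 0.931423.
Q̄ = (S₀/π) × [bracket] = (589/π) × 0.931423 = 174.6 W/m².

Q̄ ≈ 175 W/m²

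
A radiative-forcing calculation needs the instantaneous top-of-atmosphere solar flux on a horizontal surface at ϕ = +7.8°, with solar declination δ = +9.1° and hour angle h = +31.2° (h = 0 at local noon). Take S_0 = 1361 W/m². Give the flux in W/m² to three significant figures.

cos θ_z = sin ϕ sin δ + cos ϕ cos δ cos h = 0.021465 + 0.836784 = 0.858249.
Flux = S_0 · cos θ_z = 1361 × 0.858249 = 1168 W/m².

1.17e+03 W/m²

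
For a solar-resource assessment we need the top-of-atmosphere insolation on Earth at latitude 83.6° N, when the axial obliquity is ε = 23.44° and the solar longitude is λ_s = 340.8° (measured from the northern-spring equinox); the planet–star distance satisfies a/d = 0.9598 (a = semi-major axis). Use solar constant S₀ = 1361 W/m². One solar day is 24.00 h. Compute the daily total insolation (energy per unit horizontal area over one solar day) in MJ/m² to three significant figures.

Solar declination: sin δ = sin ε · sin λ_s = sin 23.44° × sin 340.8° = -0.13082, so δ = -7.517°.
cos H₀ = −tan(+83.6°) tan(-7.517°) = 1.1764 ≥ 1 ⇒ polar night, H₀ = 0 and Q̄ = 0.
Inverse-square distance factor (a/d)² = 0.9598² = 0.921216.
Daily total = Q̄ × 24.00 h × 3600 s/h = 0.00 MJ/m².

0.00 MJ/m²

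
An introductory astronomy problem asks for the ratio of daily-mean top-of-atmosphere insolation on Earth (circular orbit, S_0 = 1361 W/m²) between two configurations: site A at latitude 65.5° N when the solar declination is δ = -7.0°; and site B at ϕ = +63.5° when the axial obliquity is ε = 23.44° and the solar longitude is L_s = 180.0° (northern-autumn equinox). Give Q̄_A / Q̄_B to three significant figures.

— Configuration A (ϕ=+65.5°):
cos h₀ = −tan(+65.5°) tan(-7.000°) = 0.2694, h₀ = 1.2980 rad.
Bracket: h₀ sin ϕ sin δ + cos ϕ cos δ sin h₀ = 1.2980×0.90996×-0.12187 + 0.41469×0.99255×0.96302 = -0.143944 + 0.396380 = 0.252436.
Q̄ = (S_0/π) × [bracket] = (1361/π) × 0.252436 = 109.36 W/m².
— Configuration B (ϕ=+63.5°):
Solar declination: sin δ = sin ε · sin L_s = sin 23.44° × sin 180.0° = 0.00000, so δ = +0.000°.
cos h₀ = −tan(+63.5°) tan(+0.000°) = -0.0000, h₀ = 1.5708 rad.
Bracket: h₀ sin ϕ sin δ + cos ϕ cos δ sin h₀ = 1.5708×0.89493×0.00000 + 0.44620×1.00000×1.00000 = 0.000000 + 0.446200 = 0.446200.
Q̄ = (S_0/π) × [bracket] = (1361/π) × 0.446200 = 193.30 W/m².
Ratio Q̄_A / Q̄_B = 109.36 / 193.30 = 0.5658.

Q̄_A / Q̄_B ≈ 0.566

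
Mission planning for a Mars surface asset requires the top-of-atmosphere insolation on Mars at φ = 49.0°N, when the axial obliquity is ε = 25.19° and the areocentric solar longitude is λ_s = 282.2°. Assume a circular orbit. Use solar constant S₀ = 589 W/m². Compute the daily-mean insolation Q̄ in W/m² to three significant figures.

sin δ = sin 25.19° × sin 282.2° = -0.41601, so δ = -24.583°.
cos H₀ = −tan(+49.0°) tan(-24.583°) = 0.5263, H₀ = 1.0166 rad.
Bracket: H₀ sin φ sin δ + cos φ cos δ sin H₀ = 1.0166×0.75471×-0.41601 + 0.65606×0.90936×0.85032 = -0.319179 + 0.507296 = 0.188117.
Q̄ = (S₀/π) × [bracket] = (589/π) × 0.188117 = 35.27 W/m².

Q̄ ≈ 35.3 W/m²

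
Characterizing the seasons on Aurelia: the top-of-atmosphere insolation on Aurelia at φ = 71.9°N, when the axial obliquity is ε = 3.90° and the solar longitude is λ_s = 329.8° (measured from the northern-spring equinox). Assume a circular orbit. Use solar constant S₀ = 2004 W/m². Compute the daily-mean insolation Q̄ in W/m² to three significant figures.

Solar declination: sin δ = sin ε · sin λ_s = sin 3.90° × sin 329.8° = -0.03421, so δ = -1.961°.
cos H₀ = −tan(+71.9°) tan(-1.961°) = 0.1047, H₀ = 1.4659 rad.
Bracket: H₀ sin φ sin δ + cos φ cos δ sin H₀ = 1.4659×0.95052×-0.03421 + 0.31068×0.99941×0.99450 = -0.047667 + 0.308789 = 0.261122.
Q̄ = (S₀/π) × [bracket] = (2004/π) × 0.261122 = 166.6 W/m².

Q̄ ≈ 167 W/m²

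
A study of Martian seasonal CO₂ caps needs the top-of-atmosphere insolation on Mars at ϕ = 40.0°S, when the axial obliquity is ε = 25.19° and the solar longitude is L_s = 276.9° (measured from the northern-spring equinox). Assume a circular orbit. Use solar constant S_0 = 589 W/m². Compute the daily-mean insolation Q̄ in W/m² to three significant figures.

Q̄ ≈ 220 W/m²

Solar declination: sin δ = sin ε · sin L_s = sin 25.19° × sin 276.9° = -0.42254, so δ = -24.995°.
cos h₀ = −tan(-40.0°) tan(-24.995°) = -0.3912, h₀ = 1.9727 rad.
Bracket: h₀ sin ϕ sin δ + cos ϕ cos δ sin h₀ = 1.9727×-0.64279×-0.42254 + 0.76604×0.90634×0.92031 = 0.535794 + 0.638965 = 1.174759.
Q̄ = (S_0/π) × [bracket] = (589/π) × 1.174759 = 220.2 W/m².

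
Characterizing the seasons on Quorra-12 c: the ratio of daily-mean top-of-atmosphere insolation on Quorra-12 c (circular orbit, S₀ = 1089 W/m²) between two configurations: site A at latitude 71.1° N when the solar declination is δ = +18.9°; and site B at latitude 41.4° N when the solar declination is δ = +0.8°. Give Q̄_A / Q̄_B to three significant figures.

Q̄_A / Q̄_B ≈ 1.26

— Configuration A (φ=+71.1°):
cos H₀ = −tan(+71.1°) tan(+18.900°) = -1.0000, H₀ = 3.1416 rad.
Bracket: H₀ sin φ sin δ + cos φ cos δ sin H₀ = 3.1416×0.94609×0.32392 + 0.32392×0.94609×0.00000 = 0.962767 + 0.000000 = 0.962767.
Q̄ = (S₀/π) × [bracket] = (1089/π) × 0.962767 = 333.73 W/m².
— Configuration B (φ=+41.4°):
cos H₀ = −tan(+41.4°) tan(+0.800°) = -0.0123, H₀ = 1.5831 rad.
Bracket: H₀ sin φ sin δ + cos φ cos δ sin H₀ = 1.5831×0.66131×0.01396 + 0.75011×0.99990×0.99992 = 0.014615 + 0.749975 = 0.764590.
Q̄ = (S₀/π) × [bracket] = (1089/π) × 0.764590 = 265.04 W/m².
Ratio Q̄_A / Q̄_B = 333.73 / 265.04 = 1.259.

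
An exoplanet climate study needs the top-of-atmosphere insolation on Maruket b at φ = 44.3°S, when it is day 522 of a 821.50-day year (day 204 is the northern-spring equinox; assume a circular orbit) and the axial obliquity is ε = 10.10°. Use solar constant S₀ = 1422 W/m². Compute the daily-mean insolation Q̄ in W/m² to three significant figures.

Solar longitude: λ_s = 360° × (522 − 204)/821.50 = 139.355°.
sin δ = sin 10.10° × sin 139.355° = 0.11423, so δ = +6.559°.
cos H₀ = −tan(-44.3°) tan(+6.559°) = 0.1122, H₀ = 1.4584 rad.
Bracket: H₀ sin φ sin δ + cos φ cos δ sin H₀ = 1.4584×-0.69842×0.11423 + 0.71569×0.99345×0.99368 = -0.116352 + 0.706509 = 0.590157.
Q̄ = (S₀/π) × [bracket] = (1422/π) × 0.590157 = 267.1 W/m².

Q̄ ≈ 267 W/m²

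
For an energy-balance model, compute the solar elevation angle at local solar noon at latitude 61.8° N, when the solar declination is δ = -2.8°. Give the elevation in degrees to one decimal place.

At local noon the hour angle is zero, so the zenith angle equals |φ − δ| = |+61.8° − (-2.800°)| = 64.600°.
Elevation = 90° − 64.600° = 25.4°.

25.4°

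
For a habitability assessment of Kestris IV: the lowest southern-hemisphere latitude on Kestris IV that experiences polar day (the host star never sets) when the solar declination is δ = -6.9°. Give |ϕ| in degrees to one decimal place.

Polar day requires cos h₀ = −tan ϕ tan δ ≤ −1, i.e. tan ϕ tan δ ≥ 1.
The boundary is |tan ϕ| · |tan δ| = 1, so |ϕ| = 90° − |δ| = 90° − 6.9° = 83.1° in the southern hemisphere.

|ϕ| = 83.1°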